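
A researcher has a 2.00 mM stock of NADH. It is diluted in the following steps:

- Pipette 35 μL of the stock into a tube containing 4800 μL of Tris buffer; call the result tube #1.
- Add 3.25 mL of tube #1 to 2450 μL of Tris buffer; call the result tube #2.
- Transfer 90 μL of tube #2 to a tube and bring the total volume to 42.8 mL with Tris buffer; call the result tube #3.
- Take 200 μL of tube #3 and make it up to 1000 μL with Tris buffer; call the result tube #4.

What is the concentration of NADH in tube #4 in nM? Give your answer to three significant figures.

3.47 nM

Step 1: 35 μL + 4800 μL = 4835 μL total → factor 4835/35 = 138.14
Step 2: 3.25 mL + 2450 μL = 5.7 mL total → factor 5.7/3.25 = 1.7538
Step 3: 90 μL brought to 42.8 mL → factor 42800/90 = 475.56
Step 4: 200 μL brought to 1000 μL → factor 1000/200 = 5
Overall dilution factor = 138.14 × 1.7538 × 475.56 × 5 = 5.7609 × 10^5
Final = 2.00 mM / 5.7609 × 10^5 = 3.472 × 10^-6 mM = 3.47 nM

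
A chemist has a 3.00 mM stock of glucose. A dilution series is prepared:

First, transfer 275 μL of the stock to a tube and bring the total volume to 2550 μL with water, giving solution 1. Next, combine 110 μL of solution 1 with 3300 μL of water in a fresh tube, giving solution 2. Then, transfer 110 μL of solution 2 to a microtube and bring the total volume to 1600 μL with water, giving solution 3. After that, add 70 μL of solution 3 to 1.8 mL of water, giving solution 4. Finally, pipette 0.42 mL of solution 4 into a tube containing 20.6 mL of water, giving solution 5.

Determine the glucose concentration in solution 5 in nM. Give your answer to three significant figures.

0.537 nM

Step 1: 275 μL brought to 2550 μL → factor 2550/275 = 9.2727
Step 2: 110 μL + 3300 μL = 3410 μL total → factor 3410/110 = 31
Step 3: 110 μL brought to 1600 μL → factor 1600/110 = 14.545
Step 4: 70 μL + 1.8 mL = 1870 μL total → factor 1870/70 = 26.714
Step 5: 0.42 mL + 20.6 mL = 21.02 mL total → factor 21.02/0.42 = 50.048
Overall dilution factor = 9.2727 × 31 × 14.545 × 26.714 × 50.048 = 5.5902 × 10^6
Final = 3.00 mM / 5.5902 × 10^6 = 5.367 × 10^-7 mM = 0.537 nM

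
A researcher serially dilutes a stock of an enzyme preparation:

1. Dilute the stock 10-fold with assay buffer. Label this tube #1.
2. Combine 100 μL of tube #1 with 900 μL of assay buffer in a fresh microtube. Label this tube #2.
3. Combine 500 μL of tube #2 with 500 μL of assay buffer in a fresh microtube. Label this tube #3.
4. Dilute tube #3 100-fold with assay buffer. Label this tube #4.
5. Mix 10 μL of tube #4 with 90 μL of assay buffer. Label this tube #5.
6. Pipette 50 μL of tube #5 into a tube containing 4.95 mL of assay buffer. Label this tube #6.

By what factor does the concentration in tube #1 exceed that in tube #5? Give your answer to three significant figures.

Step 1: 10-fold → factor 10
Step 2: 100 μL + 900 μL = 1000 μL total → factor 1000/100 = 10
Step 3: 500 μL + 500 μL = 1000 μL total → factor 1000/500 = 2
Step 4: 100-fold → factor 100
Step 5: 10 μL + 90 μL = 100 μL total → factor 100/10 = 10
Dilution factor to tube #1 = 10; to tube #5 = 2 × 10^5
[tube #1]/[tube #5] = (factor to tube #5)/(factor to tube #1) = 2 × 10^5/10 = 2.00 × 10^4

2.00 × 10^4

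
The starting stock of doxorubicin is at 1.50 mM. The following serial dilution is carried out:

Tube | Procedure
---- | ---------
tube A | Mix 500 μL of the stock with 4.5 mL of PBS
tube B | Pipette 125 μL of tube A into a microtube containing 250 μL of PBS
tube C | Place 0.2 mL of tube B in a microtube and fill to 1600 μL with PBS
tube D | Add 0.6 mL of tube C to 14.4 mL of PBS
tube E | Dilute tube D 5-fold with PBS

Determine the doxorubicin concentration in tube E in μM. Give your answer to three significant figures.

0.0500 μM

Step 1: 500 μL + 4.5 mL = 5000 μL total → factor 5000/500 = 10
Step 2: 125 μL + 250 μL = 375 μL total → factor 375/125 = 3
Step 3: 0.2 mL brought to 1600 μL → factor 1.6/0.2 = 8
Step 4: 0.6 mL + 14.4 mL = 15 mL total → factor 15/0.6 = 25
Step 5: 5-fold → factor 5
Overall dilution factor = 10 × 3 × 8 × 25 × 5 = 30000
Final = 1.50 mM / 30000 = 5.000 × 10^-5 mM = 0.0500 μM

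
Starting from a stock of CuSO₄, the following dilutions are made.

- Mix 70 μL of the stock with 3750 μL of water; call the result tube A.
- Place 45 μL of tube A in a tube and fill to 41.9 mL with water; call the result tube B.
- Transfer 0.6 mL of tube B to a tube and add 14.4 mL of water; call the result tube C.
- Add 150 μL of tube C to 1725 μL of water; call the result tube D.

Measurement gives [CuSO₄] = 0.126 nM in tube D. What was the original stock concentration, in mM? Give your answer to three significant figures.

Step 1: 70 μL + 3750 μL = 3820 μL total → factor 3820/70 = 54.571
Step 2: 45 μL brought to 41.9 mL → factor 41900/45 = 931.11
Step 3: 0.6 mL + 14.4 mL = 15 mL total → factor 15/0.6 = 25
Step 4: 150 μL + 1725 μL = 1875 μL total → factor 1875/150 = 12.5
Overall dilution factor = 54.571 × 931.11 × 25 × 12.5 = 1.5879 × 10^7
Stock = 0.126 nM × 1.5879 × 10^7 = 2.001 × 10^6 nM = 2.00 mM

2.00 mM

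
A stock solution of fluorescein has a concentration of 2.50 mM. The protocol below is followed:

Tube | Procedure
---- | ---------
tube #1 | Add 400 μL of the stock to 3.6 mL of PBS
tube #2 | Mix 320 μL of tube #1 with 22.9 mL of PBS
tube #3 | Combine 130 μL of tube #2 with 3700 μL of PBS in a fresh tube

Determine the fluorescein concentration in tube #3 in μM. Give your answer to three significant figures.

0.117 μM

Step 1: 400 μL + 3.6 mL = 4000 μL total → factor 4000/400 = 10
Step 2: 320 μL + 22.9 mL = 23220 μL total → factor 23220/320 = 72.562
Step 3: 130 μL + 3700 μL = 3830 μL total → factor 3830/130 = 29.462
Overall dilution factor = 10 × 72.562 × 29.462 = 21378
Final = 2.50 mM / 21378 = 0.0001169 mM = 0.117 μM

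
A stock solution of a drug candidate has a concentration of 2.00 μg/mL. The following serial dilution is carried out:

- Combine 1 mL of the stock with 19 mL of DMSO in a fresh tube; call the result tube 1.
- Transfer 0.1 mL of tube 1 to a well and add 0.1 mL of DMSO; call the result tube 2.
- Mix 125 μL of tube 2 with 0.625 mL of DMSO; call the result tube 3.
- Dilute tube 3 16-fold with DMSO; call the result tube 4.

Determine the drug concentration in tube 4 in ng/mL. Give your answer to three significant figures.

Step 1: 1 mL + 19 mL = 20 mL total → factor 20/1 = 20
Step 2: 0.1 mL + 0.1 mL = 0.2 mL total → factor 0.2/0.1 = 2
Step 3: 125 μL + 0.625 mL = 750 μL total → factor 750/125 = 6
Step 4: 16-fold → factor 16
Overall dilution factor = 20 × 2 × 6 × 16 = 3840
Final = 2.00 μg/mL / 3840 = 0.0005208 μg/mL = 0.521 ng/mL

0.521 ng/mL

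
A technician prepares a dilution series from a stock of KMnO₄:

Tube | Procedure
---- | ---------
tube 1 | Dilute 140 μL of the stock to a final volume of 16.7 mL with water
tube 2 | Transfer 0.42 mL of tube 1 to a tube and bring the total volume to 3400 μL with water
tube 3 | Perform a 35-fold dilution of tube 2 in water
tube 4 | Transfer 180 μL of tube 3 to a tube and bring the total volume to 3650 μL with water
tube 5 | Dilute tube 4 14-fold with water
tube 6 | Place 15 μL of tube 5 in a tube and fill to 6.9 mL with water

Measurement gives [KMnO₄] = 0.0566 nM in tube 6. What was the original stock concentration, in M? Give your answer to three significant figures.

0.250 M

Step 1: 140 μL brought to 16.7 mL → factor 16700/140 = 119.29
Step 2: 0.42 mL brought to 3400 μL → factor 3.4/0.42 = 8.0952
Step 3: 35-fold → factor 35
Step 4: 180 μL brought to 3650 μL → factor 3650/180 = 20.278
Step 5: 14-fold → factor 14
Step 6: 15 μL brought to 6.9 mL → factor 6900/15 = 460
Overall dilution factor = 119.29 × 8.0952 × 35 × 20.278 × 14 × 460 = 4.4136 × 10^9
Stock = 0.0566 nM × 4.4136 × 10^9 = 2.498 × 10^8 nM = 0.250 M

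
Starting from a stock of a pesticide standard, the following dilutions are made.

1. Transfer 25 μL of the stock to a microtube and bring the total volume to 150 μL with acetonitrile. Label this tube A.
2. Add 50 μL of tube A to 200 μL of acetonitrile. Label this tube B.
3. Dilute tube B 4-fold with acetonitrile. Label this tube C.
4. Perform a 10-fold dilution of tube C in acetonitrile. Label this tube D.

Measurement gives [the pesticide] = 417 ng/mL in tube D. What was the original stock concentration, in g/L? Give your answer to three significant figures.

Step 1: 25 μL brought to 150 μL → factor 150/25 = 6
Step 2: 50 μL + 200 μL = 250 μL total → factor 250/50 = 5
Step 3: 4-fold → factor 4
Step 4: 10-fold → factor 10
Overall dilution factor = 6 × 5 × 4 × 10 = 1200
Stock = 417 ng/mL × 1200 = 5.004 × 10^5 ng/mL = 0.500 g/L

0.500 g/L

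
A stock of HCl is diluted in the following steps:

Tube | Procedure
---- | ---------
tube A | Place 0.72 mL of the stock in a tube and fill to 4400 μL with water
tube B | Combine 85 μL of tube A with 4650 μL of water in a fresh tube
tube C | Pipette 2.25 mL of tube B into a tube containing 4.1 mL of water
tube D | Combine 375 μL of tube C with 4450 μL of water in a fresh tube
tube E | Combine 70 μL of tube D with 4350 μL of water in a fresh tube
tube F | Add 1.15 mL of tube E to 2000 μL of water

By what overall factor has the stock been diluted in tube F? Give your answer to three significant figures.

Step 1: 0.72 mL brought to 4400 μL → factor 4.4/0.72 = 6.1111
Step 2: 85 μL + 4650 μL = 4735 μL total → factor 4735/85 = 55.706
Step 3: 2.25 mL + 4.1 mL = 6.35 mL total → factor 6.35/2.25 = 2.8222
Step 4: 375 μL + 4450 μL = 4825 μL total → factor 4825/375 = 12.867
Step 5: 70 μL + 4350 μL = 4420 μL total → factor 4420/70 = 63.143
Step 6: 1.15 mL + 2000 μL = 3.15 mL total → factor 3.15/1.15 = 2.7391
Overall dilution factor = 6.1111 × 55.706 × 2.8222 × 12.867 × 63.143 × 2.7391 = 2.138 × 10^6

2.14 × 10^6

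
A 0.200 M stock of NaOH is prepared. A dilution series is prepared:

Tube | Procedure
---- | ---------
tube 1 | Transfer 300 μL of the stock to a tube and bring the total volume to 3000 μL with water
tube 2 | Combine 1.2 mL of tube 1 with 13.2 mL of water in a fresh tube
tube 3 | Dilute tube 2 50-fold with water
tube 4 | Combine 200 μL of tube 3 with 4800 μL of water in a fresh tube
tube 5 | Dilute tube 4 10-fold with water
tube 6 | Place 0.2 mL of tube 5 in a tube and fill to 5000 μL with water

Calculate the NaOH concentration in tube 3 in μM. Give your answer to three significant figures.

Step 1: 300 μL brought to 3000 μL → factor 3000/300 = 10
Step 2: 1.2 mL + 13.2 mL = 14.4 mL total → factor 14.4/1.2 = 12
Step 3: 50-fold → factor 50
Dilution factor through tube 3 = 10 × 12 × 50 = 6000
[tube 3] = 0.200 M / 6000 = 3.333 × 10^-5 M = 33.3 μM

33.3 μM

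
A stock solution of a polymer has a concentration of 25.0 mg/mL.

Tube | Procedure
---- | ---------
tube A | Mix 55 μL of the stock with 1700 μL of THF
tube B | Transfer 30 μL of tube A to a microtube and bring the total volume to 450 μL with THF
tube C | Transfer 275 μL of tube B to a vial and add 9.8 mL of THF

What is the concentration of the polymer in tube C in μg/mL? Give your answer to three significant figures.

Step 1: 55 μL + 1700 μL = 1755 μL total → factor 1755/55 = 31.909
Step 2: 30 μL brought to 450 μL → factor 450/30 = 15
Step 3: 275 μL + 9.8 mL = 10075 μL total → factor 10075/275 = 36.636
Overall dilution factor = 31.909 × 15 × 36.636 = 17535
Final = 25.0 mg/mL / 17535 = 0.001426 mg/mL = 1.43 μg/mL

1.43 μg/mL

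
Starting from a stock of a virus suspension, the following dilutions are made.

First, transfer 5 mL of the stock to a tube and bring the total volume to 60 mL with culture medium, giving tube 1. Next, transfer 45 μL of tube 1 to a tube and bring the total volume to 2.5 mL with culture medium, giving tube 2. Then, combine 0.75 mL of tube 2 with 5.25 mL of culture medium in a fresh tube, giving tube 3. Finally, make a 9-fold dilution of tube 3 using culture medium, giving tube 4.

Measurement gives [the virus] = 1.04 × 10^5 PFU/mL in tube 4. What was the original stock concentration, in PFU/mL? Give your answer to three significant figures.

Step 1: 5 mL brought to 60 mL → factor 60/5 = 12
Step 2: 45 μL brought to 2.5 mL → factor 2500/45 = 55.556
Step 3: 0.75 mL + 5.25 mL = 6 mL total → factor 6/0.75 = 8
Step 4: 9-fold → factor 9
Overall dilution factor = 12 × 55.556 × 8 × 9 = 48000
Stock = 1.04 × 10^5 PFU/mL × 48000 = 4.99 × 10^9 PFU/mL

4.99 × 10^9 PFU/mL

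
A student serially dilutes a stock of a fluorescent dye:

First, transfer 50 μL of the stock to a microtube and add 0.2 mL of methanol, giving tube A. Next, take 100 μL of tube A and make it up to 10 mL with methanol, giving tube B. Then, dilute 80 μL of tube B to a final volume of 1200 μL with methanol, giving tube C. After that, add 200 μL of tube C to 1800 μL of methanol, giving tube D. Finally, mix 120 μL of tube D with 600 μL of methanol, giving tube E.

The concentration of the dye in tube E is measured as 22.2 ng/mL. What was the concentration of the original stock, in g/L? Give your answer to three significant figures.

Step 1: 50 μL + 0.2 mL = 250 μL total → factor 250/50 = 5
Step 2: 100 μL brought to 10 mL → factor 10000/100 = 100
Step 3: 80 μL brought to 1200 μL → factor 1200/80 = 15
Step 4: 200 μL + 1800 μL = 2000 μL total → factor 2000/200 = 10
Step 5: 120 μL + 600 μL = 720 μL total → factor 720/120 = 6
Overall dilution factor = 5 × 100 × 15 × 10 × 6 = 4.5 × 10^5
Stock = 22.2 ng/mL × 4.5 × 10^5 = 9.990 × 10^6 ng/mL = 9.99 g/L

9.99 g/L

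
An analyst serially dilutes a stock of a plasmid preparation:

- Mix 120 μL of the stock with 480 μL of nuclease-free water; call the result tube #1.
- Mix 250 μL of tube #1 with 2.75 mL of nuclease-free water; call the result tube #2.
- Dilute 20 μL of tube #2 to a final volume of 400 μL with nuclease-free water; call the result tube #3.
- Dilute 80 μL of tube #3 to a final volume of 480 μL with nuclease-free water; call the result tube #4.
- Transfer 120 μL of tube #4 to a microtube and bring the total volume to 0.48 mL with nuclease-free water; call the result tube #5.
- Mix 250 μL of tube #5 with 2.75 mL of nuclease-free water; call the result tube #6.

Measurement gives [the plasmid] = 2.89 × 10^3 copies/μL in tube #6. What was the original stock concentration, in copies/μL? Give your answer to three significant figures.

9.99 × 10^8 copies/μL

Step 1: 120 μL + 480 μL = 600 μL total → factor 600/120 = 5
Step 2: 250 μL + 2.75 mL = 3000 μL total → factor 3000/250 = 12
Step 3: 20 μL brought to 400 μL → factor 400/20 = 20
Step 4: 80 μL brought to 480 μL → factor 480/80 = 6
Step 5: 120 μL brought to 0.48 mL → factor 480/120 = 4
Step 6: 250 μL + 2.75 mL = 3000 μL total → factor 3000/250 = 12
Overall dilution factor = 5 × 12 × 20 × 6 × 4 × 12 = 3.456 × 10^5
Stock = 2.89 × 10^3 copies/μL × 3.456 × 10^5 = 9.99 × 10^8 copies/μL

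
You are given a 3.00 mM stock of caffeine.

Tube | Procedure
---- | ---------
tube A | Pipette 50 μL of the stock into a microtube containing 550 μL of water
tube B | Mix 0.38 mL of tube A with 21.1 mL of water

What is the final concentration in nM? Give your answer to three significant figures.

4.42 × 10^3 nM

Step 1: 50 μL + 550 μL = 600 μL total → factor 600/50 = 12
Step 2: 0.38 mL + 21.1 mL = 21.48 mL total → factor 21.48/0.38 = 56.526
Overall dilution factor = 12 × 56.526 = 678.32
Final = 3.00 mM / 678.32 = 0.004423 mM = 4.42 × 10^3 nM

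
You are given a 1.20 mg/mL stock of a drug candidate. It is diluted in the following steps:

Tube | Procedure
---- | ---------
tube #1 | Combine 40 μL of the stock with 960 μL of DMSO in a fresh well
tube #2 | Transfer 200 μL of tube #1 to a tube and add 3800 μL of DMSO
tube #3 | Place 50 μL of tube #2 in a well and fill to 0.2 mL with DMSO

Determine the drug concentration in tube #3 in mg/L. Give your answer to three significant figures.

0.600 mg/L

Step 1: 40 μL + 960 μL = 1000 μL total → factor 1000/40 = 25
Step 2: 200 μL + 3800 μL = 4000 μL total → factor 4000/200 = 20
Step 3: 50 μL brought to 0.2 mL → factor 200/50 = 4
Overall dilution factor = 25 × 20 × 4 = 2000
Final = 1.20 mg/mL / 2000 = 0.0006000 mg/mL = 0.600 mg/L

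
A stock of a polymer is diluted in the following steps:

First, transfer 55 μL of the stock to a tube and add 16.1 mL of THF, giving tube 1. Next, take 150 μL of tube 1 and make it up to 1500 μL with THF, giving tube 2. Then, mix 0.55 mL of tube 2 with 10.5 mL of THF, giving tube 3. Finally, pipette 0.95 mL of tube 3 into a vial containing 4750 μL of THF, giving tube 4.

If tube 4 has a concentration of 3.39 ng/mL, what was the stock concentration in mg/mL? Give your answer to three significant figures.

1.20 mg/mL

Step 1: 55 μL + 16.1 mL = 16155 μL total → factor 16155/55 = 293.73
Step 2: 150 μL brought to 1500 μL → factor 1500/150 = 10
Step 3: 0.55 mL + 10.5 mL = 11.05 mL total → factor 11.05/0.55 = 20.091
Step 4: 0.95 mL + 4750 μL = 5.7 mL total → factor 5.7/0.95 = 6
Overall dilution factor = 293.73 × 10 × 20.091 × 6 = 3.5407 × 10^5
Stock = 3.39 ng/mL × 3.5407 × 10^5 = 1.200 × 10^6 ng/mL = 1.20 mg/mL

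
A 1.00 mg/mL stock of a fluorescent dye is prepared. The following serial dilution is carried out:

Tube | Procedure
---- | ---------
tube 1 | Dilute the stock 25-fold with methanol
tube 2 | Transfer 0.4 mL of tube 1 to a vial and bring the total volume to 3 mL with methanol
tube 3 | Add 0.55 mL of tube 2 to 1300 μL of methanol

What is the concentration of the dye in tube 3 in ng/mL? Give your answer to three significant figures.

Step 1: 25-fold → factor 25
Step 2: 0.4 mL brought to 3 mL → factor 3/0.4 = 7.5
Step 3: 0.55 mL + 1300 μL = 1.85 mL total → factor 1.85/0.55 = 3.3636
Overall dilution factor = 25 × 7.5 × 3.3636 = 630.68
Final = 1.00 mg/mL / 630.68 = 0.001586 mg/mL = 1.59 × 10^3 ng/mL

1.59 × 10^3 ng/mL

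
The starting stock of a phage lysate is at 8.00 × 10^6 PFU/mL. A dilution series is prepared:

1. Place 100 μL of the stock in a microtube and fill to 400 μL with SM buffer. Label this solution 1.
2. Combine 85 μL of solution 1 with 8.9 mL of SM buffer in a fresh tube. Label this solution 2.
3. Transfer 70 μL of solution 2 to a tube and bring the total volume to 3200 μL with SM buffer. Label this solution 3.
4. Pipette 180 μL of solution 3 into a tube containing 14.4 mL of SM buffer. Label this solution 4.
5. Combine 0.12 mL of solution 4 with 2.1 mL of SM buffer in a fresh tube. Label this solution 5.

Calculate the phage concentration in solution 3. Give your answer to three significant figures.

Step 1: 100 μL brought to 400 μL → factor 400/100 = 4
Step 2: 85 μL + 8.9 mL = 8985 μL total → factor 8985/85 = 105.71
Step 3: 70 μL brought to 3200 μL → factor 3200/70 = 45.714
Dilution factor through solution 3 = 4 × 105.71 × 45.714 = 19329
[solution 3] = 8.00 × 10^6 PFU/mL / 19329 = 414 PFU/mL

414 PFU/mL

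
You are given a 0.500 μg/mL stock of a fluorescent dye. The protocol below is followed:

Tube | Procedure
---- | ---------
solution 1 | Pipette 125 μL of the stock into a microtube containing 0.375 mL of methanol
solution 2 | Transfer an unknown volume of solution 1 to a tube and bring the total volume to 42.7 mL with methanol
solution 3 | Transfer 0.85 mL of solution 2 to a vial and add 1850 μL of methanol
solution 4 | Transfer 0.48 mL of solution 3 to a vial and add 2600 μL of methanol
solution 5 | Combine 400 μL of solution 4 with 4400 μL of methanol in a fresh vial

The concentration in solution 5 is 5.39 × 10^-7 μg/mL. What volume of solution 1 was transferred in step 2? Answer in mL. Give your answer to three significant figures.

0.0450 mL

Step 1: 125 μL + 0.375 mL = 500 μL total → factor 500/125 = 4
Step 2: v brought to 42.7 mL → factor = 42.7 mL/v
Step 3: 0.85 mL + 1850 μL = 2.7 mL total → factor 2.7/0.85 = 3.1765
Step 4: 0.48 mL + 2600 μL = 3.08 mL total → factor 3.08/0.48 = 6.4167
Step 5: 400 μL + 4400 μL = 4800 μL total → factor 4800/400 = 12
Product of known-step factors = 978.35
Overall factor = 0.500 μg/mL / (5.39 × 10^-7 μg/mL) = 9.2764 × 10^5
Step-2 factor = 9.2764 × 10^5 / 978.35 = 948.17
v = 42.7 mL / 948.17 = 0.0450 mL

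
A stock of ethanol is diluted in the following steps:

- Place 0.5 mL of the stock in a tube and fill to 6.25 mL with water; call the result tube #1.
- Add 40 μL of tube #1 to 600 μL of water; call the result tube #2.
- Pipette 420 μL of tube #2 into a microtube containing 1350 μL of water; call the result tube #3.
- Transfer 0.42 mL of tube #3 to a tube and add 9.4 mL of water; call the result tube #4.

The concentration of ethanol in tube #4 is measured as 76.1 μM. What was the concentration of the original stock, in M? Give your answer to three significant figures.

1.50 M

Step 1: 0.5 mL brought to 6.25 mL → factor 6.25/0.5 = 12.5
Step 2: 40 μL + 600 μL = 640 μL total → factor 640/40 = 16
Step 3: 420 μL + 1350 μL = 1770 μL total → factor 1770/420 = 4.2143
Step 4: 0.42 mL + 9.4 mL = 9.82 mL total → factor 9.82/0.42 = 23.381
Overall dilution factor = 12.5 × 16 × 4.2143 × 23.381 = 19707
Stock = 76.1 μM × 19707 = 1.500 × 10^6 μM = 1.50 M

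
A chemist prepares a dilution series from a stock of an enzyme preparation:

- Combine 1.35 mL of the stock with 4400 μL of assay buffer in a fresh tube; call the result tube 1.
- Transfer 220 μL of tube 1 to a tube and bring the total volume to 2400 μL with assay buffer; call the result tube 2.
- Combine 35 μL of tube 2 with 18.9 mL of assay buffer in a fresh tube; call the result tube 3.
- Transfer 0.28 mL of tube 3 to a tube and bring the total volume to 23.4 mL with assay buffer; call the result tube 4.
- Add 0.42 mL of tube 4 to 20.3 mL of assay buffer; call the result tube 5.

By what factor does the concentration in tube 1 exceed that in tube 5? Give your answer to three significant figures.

2.43 × 10^7

Step 1: 1.35 mL + 4400 μL = 5.75 mL total → factor 5.75/1.35 = 4.2593
Step 2: 220 μL brought to 2400 μL → factor 2400/220 = 10.909
Step 3: 35 μL + 18.9 mL = 18935 μL total → factor 18935/35 = 541
Step 4: 0.28 mL brought to 23.4 mL → factor 23.4/0.28 = 83.571
Step 5: 0.42 mL + 20.3 mL = 20.72 mL total → factor 20.72/0.42 = 49.333
Dilution factor to tube 1 = 4.2593; to tube 5 = 1.0364 × 10^8
[tube 1]/[tube 5] = (factor to tube 5)/(factor to tube 1) = 1.0364 × 10^8/4.2593 = 2.43 × 10^7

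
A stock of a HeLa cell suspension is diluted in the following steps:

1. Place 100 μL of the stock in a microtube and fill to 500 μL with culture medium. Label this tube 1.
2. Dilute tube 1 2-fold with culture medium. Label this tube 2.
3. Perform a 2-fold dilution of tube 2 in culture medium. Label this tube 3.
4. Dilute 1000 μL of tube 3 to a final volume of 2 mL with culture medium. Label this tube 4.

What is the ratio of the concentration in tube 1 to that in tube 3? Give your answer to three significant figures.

4.00

Step 1: 100 μL brought to 500 μL → factor 500/100 = 5
Step 2: 2-fold → factor 2
Step 3: 2-fold → factor 2
Dilution factor to tube 1 = 5; to tube 3 = 20
[tube 1]/[tube 3] = (factor to tube 3)/(factor to tube 1) = 20/5 = 4.00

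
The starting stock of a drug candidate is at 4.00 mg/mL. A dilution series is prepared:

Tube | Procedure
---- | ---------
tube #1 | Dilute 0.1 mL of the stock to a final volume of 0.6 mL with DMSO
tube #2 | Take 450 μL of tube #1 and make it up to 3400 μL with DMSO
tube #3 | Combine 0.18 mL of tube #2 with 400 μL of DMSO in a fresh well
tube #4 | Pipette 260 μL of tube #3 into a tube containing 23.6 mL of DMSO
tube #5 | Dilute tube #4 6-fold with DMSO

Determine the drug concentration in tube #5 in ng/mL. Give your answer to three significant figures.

Step 1: 0.1 mL brought to 0.6 mL → factor 0.6/0.1 = 6
Step 2: 450 μL brought to 3400 μL → factor 3400/450 = 7.5556
Step 3: 0.18 mL + 400 μL = 0.58 mL total → factor 0.58/0.18 = 3.2222
Step 4: 260 μL + 23.6 mL = 23860 μL total → factor 23860/260 = 91.769
Step 5: 6-fold → factor 6
Overall dilution factor = 6 × 7.5556 × 3.2222 × 91.769 × 6 = 80431
Final = 4.00 mg/mL / 80431 = 4.973 × 10^-5 mg/mL = 49.7 ng/mL

49.7 ng/mL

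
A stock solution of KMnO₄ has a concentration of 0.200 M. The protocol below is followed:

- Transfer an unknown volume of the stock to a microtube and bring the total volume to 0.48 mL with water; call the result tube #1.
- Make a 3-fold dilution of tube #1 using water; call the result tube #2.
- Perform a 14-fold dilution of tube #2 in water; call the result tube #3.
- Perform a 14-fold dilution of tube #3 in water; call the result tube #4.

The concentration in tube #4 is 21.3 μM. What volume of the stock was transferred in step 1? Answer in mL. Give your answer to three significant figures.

Step 1: v brought to 0.48 mL → factor = 0.48 mL/v
Step 2: 3-fold → factor 3
Step 3: 14-fold → factor 14
Step 4: 14-fold → factor 14
Product of known-step factors = 588
Overall factor = 0.200 M / (21.3 μM) = 9389.7
Step-1 factor = 9389.7 / 588 = 15.969
v = 0.48 mL / 15.969 = 0.0301 mL

0.0301 mL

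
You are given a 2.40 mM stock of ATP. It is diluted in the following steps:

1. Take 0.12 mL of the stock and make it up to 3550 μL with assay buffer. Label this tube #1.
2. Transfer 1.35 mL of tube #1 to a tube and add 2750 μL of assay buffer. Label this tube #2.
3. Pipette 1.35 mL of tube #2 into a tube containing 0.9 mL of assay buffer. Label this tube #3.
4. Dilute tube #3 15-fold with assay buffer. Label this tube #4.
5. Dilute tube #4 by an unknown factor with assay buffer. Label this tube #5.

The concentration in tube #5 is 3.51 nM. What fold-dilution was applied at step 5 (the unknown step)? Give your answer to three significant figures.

304-fold

Step 1: 0.12 mL brought to 3550 μL → factor 3.55/0.12 = 29.583
Step 2: 1.35 mL + 2750 μL = 4.1 mL total → factor 4.1/1.35 = 3.037
Step 3: 1.35 mL + 0.9 mL = 2.25 mL total → factor 2.25/1.35 = 1.6667
Step 4: 15-fold → factor 15
Step 5: unknown factor x
Product of known-step factors = 2246.1
Overall factor = 2.40 mM / (3.51 nM) = 6.8376 × 10^5
x = 6.8376 × 10^5 / 2246.1 = 304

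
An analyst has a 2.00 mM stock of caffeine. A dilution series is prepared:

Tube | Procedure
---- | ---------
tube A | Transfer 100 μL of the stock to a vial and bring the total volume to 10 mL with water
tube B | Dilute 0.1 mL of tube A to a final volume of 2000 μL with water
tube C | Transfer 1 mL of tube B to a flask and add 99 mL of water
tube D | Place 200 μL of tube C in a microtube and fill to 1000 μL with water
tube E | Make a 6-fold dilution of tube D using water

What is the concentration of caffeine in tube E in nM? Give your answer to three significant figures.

Step 1: 100 μL brought to 10 mL → factor 10000/100 = 100
Step 2: 0.1 mL brought to 2000 μL → factor 2/0.1 = 20
Step 3: 1 mL + 99 mL = 100 mL total → factor 100/1 = 100
Step 4: 200 μL brought to 1000 μL → factor 1000/200 = 5
Step 5: 6-fold → factor 6
Overall dilution factor = 100 × 20 × 100 × 5 × 6 = 6 × 10^6
Final = 2.00 mM / 6 × 10^6 = 3.333 × 10^-7 mM = 0.333 nM

0.333 nM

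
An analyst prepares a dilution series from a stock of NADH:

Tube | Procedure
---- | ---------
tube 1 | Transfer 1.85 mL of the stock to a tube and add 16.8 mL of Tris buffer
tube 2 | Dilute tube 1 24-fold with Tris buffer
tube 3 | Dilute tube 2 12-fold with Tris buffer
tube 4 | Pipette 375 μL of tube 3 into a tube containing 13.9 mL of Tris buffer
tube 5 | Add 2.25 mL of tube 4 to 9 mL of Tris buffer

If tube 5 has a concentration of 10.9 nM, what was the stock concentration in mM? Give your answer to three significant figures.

Step 1: 1.85 mL + 16.8 mL = 18.65 mL total → factor 18.65/1.85 = 10.081
Step 2: 24-fold → factor 24
Step 3: 12-fold → factor 12
Step 4: 375 μL + 13.9 mL = 14275 μL total → factor 14275/375 = 38.067
Step 5: 2.25 mL + 9 mL = 11.25 mL total → factor 11.25/2.25 = 5
Overall dilution factor = 10.081 × 24 × 12 × 38.067 × 5 = 5.526 × 10^5
Stock = 10.9 nM × 5.526 × 10^5 = 6.023 × 10^6 nM = 6.02 mM

6.02 mM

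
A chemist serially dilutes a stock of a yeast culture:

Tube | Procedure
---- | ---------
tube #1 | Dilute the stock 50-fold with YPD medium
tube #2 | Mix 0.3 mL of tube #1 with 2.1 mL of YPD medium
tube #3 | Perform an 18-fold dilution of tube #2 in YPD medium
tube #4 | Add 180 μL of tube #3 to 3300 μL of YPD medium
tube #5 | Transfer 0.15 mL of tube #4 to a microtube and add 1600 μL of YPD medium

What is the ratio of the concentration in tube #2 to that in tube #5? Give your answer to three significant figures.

Step 1: 50-fold → factor 50
Step 2: 0.3 mL + 2.1 mL = 2.4 mL total → factor 2.4/0.3 = 8
Step 3: 18-fold → factor 18
Step 4: 180 μL + 3300 μL = 3480 μL total → factor 3480/180 = 19.333
Step 5: 0.15 mL + 1600 μL = 1.75 mL total → factor 1.75/0.15 = 11.667
Dilution factor to tube #2 = 400; to tube #5 = 1.624 × 10^6
[tube #2]/[tube #5] = (factor to tube #5)/(factor to tube #2) = 1.624 × 10^6/400 = 4.06 × 10^3

4.06 × 10^3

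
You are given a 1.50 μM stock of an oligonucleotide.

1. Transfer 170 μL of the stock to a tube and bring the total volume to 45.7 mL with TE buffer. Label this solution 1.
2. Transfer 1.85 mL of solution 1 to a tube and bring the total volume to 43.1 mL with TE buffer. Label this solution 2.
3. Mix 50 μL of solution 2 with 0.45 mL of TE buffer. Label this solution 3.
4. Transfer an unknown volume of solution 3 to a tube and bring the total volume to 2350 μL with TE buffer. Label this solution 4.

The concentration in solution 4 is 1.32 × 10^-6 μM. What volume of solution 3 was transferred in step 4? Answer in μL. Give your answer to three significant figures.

130 μL

Step 1: 170 μL brought to 45.7 mL → factor 45700/170 = 268.82
Step 2: 1.85 mL brought to 43.1 mL → factor 43.1/1.85 = 23.297
Step 3: 50 μL + 0.45 mL = 500 μL total → factor 500/50 = 10
Step 4: v brought to 2350 μL → factor = 2350 μL/v
Product of known-step factors = 62629
Overall factor = 1.50 μM / (1.32 × 10^-6 μM) = 1.1364 × 10^6
Step-4 factor = 1.1364 × 10^6 / 62629 = 18.144
v = 2350 μL / 18.144 = 130 μL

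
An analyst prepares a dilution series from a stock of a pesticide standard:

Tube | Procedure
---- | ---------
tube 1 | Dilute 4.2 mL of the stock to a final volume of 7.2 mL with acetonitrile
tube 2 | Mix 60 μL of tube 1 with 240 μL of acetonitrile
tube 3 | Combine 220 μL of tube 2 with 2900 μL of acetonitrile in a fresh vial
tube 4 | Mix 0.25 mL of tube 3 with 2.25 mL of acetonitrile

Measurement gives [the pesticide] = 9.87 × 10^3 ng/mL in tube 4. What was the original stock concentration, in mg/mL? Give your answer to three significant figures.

Step 1: 4.2 mL brought to 7.2 mL → factor 7.2/4.2 = 1.7143
Step 2: 60 μL + 240 μL = 300 μL total → factor 300/60 = 5
Step 3: 220 μL + 2900 μL = 3120 μL total → factor 3120/220 = 14.182
Step 4: 0.25 mL + 2.25 mL = 2.5 mL total → factor 2.5/0.25 = 10
Overall dilution factor = 1.7143 × 5 × 14.182 × 10 = 1215.6
Stock = 9.87 × 10^3 ng/mL × 1215.6 = 1.200 × 10^7 ng/mL = 12.0 mg/mL

12.0 mg/mL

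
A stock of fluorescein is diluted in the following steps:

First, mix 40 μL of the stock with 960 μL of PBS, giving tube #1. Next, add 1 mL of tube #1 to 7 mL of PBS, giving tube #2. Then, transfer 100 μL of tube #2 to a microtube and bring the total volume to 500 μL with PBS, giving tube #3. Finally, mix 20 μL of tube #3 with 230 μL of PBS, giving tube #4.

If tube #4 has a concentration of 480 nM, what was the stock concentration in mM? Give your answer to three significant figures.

6.00 mM

Step 1: 40 μL + 960 μL = 1000 μL total → factor 1000/40 = 25
Step 2: 1 mL + 7 mL = 8 mL total → factor 8/1 = 8
Step 3: 100 μL brought to 500 μL → factor 500/100 = 5
Step 4: 20 μL + 230 μL = 250 μL total → factor 250/20 = 12.5
Overall dilution factor = 25 × 8 × 5 × 12.5 = 12500
Stock = 480 nM × 12500 = 6.000 × 10^6 nM = 6.00 mM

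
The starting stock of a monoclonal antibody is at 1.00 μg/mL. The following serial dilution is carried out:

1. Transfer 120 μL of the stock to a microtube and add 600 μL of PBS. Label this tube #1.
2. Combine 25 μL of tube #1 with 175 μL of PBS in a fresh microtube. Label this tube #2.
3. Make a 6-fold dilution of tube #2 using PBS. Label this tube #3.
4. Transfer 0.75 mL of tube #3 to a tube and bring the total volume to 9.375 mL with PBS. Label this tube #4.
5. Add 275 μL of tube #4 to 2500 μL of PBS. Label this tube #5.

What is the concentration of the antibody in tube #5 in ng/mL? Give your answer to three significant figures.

Step 1: 120 μL + 600 μL = 720 μL total → factor 720/120 = 6
Step 2: 25 μL + 175 μL = 200 μL total → factor 200/25 = 8
Step 3: 6-fold → factor 6
Step 4: 0.75 mL brought to 9.375 mL → factor 9.375/0.75 = 12.5
Step 5: 275 μL + 2500 μL = 2775 μL total → factor 2775/275 = 10.091
Overall dilution factor = 6 × 8 × 6 × 12.5 × 10.091 = 36327
Final = 1.00 μg/mL / 36327 = 2.753 × 10^-5 μg/mL = 0.0275 ng/mL

0.0275 ng/mL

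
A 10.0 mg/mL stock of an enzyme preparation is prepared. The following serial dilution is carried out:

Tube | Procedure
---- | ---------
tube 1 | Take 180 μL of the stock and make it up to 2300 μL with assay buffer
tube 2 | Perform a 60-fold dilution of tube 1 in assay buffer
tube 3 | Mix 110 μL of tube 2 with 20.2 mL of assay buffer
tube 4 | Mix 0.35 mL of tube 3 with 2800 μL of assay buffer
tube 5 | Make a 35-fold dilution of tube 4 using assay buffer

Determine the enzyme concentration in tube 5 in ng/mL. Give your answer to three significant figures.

Step 1: 180 μL brought to 2300 μL → factor 2300/180 = 12.778
Step 2: 60-fold → factor 60
Step 3: 110 μL + 20.2 mL = 20310 μL total → factor 20310/110 = 184.64
Step 4: 0.35 mL + 2800 μL = 3.15 mL total → factor 3.15/0.35 = 9
Step 5: 35-fold → factor 35
Overall dilution factor = 12.778 × 60 × 184.64 × 9 × 35 = 4.459 × 10^7
Final = 10.0 mg/mL / 4.459 × 10^7 = 2.243 × 10^-7 mg/mL = 0.224 ng/mL

0.224 ng/mL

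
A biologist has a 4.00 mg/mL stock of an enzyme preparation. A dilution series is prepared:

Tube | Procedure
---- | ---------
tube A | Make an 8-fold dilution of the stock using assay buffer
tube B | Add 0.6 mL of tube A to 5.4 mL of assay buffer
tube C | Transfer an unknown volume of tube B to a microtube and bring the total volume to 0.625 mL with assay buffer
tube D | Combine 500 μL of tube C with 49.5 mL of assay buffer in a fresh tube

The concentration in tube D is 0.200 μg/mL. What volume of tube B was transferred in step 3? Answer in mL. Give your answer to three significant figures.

0.250 mL

Step 1: 8-fold → factor 8
Step 2: 0.6 mL + 5.4 mL = 6 mL total → factor 6/0.6 = 10
Step 3: v brought to 0.625 mL → factor = 0.625 mL/v
Step 4: 500 μL + 49.5 mL = 50000 μL total → factor 50000/500 = 100
Product of known-step factors = 8000
Overall factor = 4.00 mg/mL / (0.200 μg/mL) = 20000
Step-3 factor = 20000 / 8000 = 2.5
v = 0.625 mL / 2.5 = 0.250 mL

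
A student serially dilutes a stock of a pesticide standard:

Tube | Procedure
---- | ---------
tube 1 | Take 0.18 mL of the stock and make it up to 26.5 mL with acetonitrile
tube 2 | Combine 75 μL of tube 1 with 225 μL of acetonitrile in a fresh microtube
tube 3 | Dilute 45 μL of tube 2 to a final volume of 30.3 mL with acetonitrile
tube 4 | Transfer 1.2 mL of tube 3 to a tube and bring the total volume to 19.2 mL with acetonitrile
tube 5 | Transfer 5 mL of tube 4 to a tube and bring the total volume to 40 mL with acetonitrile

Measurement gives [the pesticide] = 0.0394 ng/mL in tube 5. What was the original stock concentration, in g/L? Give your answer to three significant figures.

Step 1: 0.18 mL brought to 26.5 mL → factor 26.5/0.18 = 147.22
Step 2: 75 μL + 225 μL = 300 μL total → factor 300/75 = 4
Step 3: 45 μL brought to 30.3 mL → factor 30300/45 = 673.33
Step 4: 1.2 mL brought to 19.2 mL → factor 19.2/1.2 = 16
Step 5: 5 mL brought to 40 mL → factor 40/5 = 8
Overall dilution factor = 147.22 × 4 × 673.33 × 16 × 8 = 5.0754 × 10^7
Stock = 0.0394 ng/mL × 5.0754 × 10^7 = 2.000 × 10^6 ng/mL = 2.00 g/L

2.00 g/L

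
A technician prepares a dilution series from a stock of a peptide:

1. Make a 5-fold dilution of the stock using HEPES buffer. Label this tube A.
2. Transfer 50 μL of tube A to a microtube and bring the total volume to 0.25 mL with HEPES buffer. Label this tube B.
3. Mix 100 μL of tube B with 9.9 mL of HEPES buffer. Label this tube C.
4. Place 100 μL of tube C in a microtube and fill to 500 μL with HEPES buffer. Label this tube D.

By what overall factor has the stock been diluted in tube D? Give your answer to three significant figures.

Step 1: 5-fold → factor 5
Step 2: 50 μL brought to 0.25 mL → factor 250/50 = 5
Step 3: 100 μL + 9.9 mL = 10000 μL total → factor 10000/100 = 100
Step 4: 100 μL brought to 500 μL → factor 500/100 = 5
Overall dilution factor = 5 × 5 × 100 × 5 = 12500

1.25 × 10^4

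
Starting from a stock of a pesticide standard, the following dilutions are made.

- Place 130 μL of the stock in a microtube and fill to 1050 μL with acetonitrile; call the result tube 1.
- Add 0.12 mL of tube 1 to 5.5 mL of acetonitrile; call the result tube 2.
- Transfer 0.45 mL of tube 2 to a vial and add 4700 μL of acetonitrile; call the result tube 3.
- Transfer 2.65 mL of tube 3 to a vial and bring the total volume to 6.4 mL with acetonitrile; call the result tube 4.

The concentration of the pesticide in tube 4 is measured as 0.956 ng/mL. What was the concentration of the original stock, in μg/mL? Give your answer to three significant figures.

10.0 μg/mL

Step 1: 130 μL brought to 1050 μL → factor 1050/130 = 8.0769
Step 2: 0.12 mL + 5.5 mL = 5.62 mL total → factor 5.62/0.12 = 46.833
Step 3: 0.45 mL + 4700 μL = 5.15 mL total → factor 5.15/0.45 = 11.444
Step 4: 2.65 mL brought to 6.4 mL → factor 6.4/2.65 = 2.4151
Overall dilution factor = 8.0769 × 46.833 × 11.444 × 2.4151 = 10455
Stock = 0.956 ng/mL × 10455 = 9995 ng/mL = 10.0 μg/mL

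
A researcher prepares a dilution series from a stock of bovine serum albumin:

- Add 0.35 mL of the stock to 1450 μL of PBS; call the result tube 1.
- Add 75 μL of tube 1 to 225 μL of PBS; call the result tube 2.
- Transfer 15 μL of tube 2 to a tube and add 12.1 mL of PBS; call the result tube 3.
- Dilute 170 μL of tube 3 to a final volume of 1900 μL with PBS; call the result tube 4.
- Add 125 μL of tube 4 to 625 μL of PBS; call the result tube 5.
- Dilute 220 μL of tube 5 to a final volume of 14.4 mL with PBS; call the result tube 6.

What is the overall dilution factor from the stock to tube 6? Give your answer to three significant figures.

7.29 × 10^7

Step 1: 0.35 mL + 1450 μL = 1.8 mL total → factor 1.8/0.35 = 5.1429
Step 2: 75 μL + 225 μL = 300 μL total → factor 300/75 = 4
Step 3: 15 μL + 12.1 mL = 12115 μL total → factor 12115/15 = 807.67
Step 4: 170 μL brought to 1900 μL → factor 1900/170 = 11.176
Step 5: 125 μL + 625 μL = 750 μL total → factor 750/125 = 6
Step 6: 220 μL brought to 14.4 mL → factor 14400/220 = 65.455
Overall dilution factor = 5.1429 × 4 × 807.67 × 11.176 × 6 × 65.455 = 7.2928 × 10^7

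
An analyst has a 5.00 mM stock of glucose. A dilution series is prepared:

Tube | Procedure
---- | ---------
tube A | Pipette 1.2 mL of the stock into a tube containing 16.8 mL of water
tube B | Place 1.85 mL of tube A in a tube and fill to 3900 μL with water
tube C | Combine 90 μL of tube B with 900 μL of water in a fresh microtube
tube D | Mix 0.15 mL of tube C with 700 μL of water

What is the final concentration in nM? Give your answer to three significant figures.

2.54 × 10^3 nM

Step 1: 1.2 mL + 16.8 mL = 18 mL total → factor 18/1.2 = 15
Step 2: 1.85 mL brought to 3900 μL → factor 3.9/1.85 = 2.1081
Step 3: 90 μL + 900 μL = 990 μL total → factor 990/90 = 11
Step 4: 0.15 mL + 700 μL = 0.85 mL total → factor 0.85/0.15 = 5.6667
Overall dilution factor = 15 × 2.1081 × 11 × 5.6667 = 1971.1
Final = 5.00 mM / 1971.1 = 0.002537 mM = 2.54 × 10^3 nM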